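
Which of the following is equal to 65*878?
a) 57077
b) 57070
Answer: b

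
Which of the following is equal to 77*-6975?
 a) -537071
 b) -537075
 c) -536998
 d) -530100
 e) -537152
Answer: b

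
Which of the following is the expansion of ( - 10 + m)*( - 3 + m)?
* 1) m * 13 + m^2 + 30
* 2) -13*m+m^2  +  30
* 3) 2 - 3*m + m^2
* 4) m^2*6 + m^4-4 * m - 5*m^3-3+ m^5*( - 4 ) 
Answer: 2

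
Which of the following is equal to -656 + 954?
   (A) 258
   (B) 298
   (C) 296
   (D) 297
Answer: B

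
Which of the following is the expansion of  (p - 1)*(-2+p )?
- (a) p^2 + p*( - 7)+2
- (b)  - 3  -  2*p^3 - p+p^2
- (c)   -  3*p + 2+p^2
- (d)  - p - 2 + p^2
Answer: c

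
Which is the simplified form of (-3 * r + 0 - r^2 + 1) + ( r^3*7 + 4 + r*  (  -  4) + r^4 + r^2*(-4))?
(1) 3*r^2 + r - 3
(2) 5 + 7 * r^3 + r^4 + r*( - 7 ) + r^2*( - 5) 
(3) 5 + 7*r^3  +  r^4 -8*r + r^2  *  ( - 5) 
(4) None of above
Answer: 2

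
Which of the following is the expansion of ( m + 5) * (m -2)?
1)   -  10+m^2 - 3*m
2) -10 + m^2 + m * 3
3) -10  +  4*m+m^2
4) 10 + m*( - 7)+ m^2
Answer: 2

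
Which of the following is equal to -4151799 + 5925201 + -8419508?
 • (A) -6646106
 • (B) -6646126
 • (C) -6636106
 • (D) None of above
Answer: A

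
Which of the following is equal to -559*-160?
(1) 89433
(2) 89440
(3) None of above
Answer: 2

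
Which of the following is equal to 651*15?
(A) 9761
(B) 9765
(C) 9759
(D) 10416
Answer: B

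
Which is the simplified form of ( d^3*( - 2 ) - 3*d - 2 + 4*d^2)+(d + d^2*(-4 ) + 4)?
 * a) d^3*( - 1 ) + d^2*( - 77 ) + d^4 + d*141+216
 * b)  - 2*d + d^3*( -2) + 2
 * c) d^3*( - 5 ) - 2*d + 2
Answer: b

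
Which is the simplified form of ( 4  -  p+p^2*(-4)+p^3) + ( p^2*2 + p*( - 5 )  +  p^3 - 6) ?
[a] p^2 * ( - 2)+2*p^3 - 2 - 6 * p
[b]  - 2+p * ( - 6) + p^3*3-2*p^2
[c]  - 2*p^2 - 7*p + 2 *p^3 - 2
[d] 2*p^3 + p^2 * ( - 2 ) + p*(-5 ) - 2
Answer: a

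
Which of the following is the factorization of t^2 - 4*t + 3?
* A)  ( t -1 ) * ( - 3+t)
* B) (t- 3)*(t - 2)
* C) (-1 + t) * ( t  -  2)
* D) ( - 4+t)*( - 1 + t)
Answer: A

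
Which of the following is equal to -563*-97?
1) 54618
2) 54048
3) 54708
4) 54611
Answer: 4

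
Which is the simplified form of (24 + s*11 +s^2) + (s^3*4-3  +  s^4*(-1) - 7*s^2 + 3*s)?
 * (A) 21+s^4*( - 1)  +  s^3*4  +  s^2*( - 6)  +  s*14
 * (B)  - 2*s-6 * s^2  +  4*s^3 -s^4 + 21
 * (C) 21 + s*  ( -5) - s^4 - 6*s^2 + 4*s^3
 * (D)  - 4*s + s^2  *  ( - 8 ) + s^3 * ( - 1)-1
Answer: A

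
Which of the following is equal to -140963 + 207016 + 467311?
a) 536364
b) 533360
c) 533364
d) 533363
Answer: c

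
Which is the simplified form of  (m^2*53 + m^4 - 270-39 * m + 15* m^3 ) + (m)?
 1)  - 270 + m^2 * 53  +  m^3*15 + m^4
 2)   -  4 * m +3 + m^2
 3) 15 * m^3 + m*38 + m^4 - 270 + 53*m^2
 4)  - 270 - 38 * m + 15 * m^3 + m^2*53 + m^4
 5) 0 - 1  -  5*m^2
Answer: 4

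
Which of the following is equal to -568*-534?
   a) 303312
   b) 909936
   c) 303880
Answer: a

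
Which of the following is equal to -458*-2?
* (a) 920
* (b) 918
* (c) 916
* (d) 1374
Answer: c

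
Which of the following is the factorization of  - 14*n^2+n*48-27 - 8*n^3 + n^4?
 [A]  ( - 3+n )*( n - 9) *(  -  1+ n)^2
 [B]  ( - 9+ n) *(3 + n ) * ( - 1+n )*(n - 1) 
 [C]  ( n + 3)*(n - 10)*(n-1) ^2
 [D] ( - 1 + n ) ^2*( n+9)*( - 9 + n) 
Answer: B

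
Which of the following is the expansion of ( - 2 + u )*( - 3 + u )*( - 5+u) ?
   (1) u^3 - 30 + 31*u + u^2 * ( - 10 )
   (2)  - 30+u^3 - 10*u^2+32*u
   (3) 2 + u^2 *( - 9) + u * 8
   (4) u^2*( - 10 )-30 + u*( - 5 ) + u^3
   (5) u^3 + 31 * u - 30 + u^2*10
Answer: 1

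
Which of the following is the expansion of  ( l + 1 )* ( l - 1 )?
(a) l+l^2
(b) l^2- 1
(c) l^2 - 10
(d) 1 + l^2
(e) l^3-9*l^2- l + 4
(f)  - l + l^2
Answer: b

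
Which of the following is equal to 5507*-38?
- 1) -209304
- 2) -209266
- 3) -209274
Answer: 2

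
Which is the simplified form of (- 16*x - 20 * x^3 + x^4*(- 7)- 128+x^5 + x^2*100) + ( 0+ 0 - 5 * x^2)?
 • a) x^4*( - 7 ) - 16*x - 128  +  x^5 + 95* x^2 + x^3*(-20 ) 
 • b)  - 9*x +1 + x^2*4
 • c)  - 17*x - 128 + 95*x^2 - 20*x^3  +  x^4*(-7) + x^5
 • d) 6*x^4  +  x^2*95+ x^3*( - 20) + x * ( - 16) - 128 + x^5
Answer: a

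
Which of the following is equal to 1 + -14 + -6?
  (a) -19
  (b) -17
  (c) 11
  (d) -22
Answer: a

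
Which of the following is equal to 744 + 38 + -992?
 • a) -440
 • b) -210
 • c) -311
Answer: b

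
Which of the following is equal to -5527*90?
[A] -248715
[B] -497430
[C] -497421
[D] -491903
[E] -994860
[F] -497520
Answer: B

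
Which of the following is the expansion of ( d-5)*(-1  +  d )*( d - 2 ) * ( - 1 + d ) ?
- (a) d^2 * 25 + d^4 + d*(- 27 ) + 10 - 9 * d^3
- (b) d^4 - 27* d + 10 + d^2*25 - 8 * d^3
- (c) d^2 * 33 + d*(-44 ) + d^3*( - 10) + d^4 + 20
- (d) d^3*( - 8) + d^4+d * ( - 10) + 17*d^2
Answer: a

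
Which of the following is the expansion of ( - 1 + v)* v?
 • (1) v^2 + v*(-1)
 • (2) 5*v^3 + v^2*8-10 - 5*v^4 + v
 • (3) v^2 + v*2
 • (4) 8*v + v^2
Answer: 1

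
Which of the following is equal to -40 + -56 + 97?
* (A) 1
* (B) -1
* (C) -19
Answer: A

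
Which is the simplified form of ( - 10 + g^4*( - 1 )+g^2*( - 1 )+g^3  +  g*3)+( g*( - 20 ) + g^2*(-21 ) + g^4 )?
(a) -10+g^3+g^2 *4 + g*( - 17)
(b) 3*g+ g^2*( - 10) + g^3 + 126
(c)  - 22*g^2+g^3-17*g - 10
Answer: c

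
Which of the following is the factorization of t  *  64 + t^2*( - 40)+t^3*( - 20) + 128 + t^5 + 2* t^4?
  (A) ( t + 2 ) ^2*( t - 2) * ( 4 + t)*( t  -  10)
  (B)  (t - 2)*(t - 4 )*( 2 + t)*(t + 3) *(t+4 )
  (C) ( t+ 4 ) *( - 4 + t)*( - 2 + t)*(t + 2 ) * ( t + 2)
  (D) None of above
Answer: C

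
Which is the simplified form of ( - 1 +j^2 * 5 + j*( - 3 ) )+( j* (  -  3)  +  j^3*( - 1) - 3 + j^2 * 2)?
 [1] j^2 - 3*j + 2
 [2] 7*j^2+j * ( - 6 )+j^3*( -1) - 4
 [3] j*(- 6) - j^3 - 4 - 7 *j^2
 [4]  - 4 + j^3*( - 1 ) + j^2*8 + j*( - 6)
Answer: 2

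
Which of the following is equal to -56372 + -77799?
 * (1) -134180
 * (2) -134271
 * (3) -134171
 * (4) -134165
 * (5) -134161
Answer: 3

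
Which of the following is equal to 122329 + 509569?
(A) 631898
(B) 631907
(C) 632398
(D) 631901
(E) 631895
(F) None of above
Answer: A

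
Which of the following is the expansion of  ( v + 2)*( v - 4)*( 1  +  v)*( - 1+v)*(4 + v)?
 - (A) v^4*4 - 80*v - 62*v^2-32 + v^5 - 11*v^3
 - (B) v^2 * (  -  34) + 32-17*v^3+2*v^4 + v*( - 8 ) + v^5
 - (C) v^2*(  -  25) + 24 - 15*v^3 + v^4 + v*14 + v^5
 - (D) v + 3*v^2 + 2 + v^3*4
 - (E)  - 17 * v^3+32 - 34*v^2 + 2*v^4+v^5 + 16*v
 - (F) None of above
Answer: E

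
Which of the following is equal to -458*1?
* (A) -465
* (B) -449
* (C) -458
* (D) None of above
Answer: C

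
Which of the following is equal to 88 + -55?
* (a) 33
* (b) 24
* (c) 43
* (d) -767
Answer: a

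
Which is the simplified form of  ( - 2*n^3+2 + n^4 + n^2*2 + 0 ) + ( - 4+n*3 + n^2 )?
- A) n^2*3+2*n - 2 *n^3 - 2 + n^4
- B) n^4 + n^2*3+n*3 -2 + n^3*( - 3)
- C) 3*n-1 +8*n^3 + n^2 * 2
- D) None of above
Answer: D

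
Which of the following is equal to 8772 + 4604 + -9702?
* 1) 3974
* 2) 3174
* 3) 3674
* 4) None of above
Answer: 3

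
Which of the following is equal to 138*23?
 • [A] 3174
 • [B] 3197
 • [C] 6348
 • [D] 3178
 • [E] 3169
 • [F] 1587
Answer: A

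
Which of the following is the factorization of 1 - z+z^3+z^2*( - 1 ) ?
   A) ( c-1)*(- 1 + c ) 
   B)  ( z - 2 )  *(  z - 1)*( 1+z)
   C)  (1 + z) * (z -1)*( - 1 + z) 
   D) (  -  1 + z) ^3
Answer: C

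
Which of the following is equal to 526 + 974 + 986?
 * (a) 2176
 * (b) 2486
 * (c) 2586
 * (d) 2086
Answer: b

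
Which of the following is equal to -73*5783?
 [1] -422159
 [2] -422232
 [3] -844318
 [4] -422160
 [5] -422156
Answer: 1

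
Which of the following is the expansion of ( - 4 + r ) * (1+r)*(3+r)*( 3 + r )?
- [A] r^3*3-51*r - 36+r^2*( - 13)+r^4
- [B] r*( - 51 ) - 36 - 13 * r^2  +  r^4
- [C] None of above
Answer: A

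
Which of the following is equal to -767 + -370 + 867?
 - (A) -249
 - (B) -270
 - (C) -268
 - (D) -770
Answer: B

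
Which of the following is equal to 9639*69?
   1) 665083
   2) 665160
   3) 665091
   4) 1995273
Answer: 3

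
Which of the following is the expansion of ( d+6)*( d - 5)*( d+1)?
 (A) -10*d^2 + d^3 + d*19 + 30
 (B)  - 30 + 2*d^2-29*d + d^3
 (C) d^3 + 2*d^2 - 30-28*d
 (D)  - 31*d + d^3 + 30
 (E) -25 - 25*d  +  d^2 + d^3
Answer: B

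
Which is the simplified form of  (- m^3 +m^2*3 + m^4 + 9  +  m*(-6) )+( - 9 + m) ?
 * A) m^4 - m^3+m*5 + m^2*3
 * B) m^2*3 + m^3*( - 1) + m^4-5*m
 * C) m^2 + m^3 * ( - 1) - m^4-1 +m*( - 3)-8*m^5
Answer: B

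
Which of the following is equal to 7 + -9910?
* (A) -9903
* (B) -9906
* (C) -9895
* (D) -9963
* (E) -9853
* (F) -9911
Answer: A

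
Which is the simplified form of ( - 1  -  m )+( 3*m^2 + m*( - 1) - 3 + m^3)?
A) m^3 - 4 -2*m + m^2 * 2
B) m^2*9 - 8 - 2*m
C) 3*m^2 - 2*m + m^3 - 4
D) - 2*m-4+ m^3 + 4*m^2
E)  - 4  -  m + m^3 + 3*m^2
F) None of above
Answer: C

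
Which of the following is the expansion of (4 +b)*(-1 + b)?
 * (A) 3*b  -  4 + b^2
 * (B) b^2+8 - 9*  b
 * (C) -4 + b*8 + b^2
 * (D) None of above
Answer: A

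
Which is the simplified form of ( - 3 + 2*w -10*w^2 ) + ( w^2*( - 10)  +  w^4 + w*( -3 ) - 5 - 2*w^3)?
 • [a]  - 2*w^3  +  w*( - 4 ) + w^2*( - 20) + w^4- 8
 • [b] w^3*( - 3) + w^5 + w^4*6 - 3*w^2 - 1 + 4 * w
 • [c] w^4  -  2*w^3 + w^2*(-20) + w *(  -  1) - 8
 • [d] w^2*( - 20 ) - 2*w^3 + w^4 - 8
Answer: c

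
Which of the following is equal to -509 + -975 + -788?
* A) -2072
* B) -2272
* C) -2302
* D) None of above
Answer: B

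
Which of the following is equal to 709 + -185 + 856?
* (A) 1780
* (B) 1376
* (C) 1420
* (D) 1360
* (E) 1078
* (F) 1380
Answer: F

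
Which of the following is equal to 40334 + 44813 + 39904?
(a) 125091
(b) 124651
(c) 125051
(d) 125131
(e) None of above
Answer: c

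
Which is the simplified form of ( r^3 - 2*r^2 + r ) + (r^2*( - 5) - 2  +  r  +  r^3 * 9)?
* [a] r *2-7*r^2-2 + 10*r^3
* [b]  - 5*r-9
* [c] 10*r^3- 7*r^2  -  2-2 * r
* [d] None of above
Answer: a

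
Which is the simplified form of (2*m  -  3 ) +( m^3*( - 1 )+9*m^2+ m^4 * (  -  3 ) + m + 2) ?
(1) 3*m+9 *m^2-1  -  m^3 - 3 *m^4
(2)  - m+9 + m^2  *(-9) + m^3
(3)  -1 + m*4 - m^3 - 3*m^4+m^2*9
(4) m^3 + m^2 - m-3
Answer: 1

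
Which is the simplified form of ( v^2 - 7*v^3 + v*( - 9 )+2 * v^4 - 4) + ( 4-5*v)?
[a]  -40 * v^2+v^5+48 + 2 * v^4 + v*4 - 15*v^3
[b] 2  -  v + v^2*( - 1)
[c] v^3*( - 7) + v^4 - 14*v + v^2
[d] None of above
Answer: d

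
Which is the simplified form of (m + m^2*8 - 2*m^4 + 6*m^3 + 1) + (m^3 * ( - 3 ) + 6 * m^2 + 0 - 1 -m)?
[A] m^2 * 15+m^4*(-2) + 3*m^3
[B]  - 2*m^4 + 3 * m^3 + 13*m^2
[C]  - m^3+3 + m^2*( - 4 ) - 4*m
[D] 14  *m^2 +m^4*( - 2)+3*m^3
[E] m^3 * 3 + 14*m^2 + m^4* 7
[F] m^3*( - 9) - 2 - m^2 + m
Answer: D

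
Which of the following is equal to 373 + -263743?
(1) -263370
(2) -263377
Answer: 1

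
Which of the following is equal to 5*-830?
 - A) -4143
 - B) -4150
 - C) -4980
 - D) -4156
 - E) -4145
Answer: B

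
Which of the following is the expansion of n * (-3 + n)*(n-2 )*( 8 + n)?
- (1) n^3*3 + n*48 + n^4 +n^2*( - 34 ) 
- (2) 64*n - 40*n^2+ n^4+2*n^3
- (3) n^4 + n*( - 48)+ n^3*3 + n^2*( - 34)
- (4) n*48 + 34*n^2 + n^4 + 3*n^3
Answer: 1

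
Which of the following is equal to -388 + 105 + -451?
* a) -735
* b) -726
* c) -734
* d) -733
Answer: c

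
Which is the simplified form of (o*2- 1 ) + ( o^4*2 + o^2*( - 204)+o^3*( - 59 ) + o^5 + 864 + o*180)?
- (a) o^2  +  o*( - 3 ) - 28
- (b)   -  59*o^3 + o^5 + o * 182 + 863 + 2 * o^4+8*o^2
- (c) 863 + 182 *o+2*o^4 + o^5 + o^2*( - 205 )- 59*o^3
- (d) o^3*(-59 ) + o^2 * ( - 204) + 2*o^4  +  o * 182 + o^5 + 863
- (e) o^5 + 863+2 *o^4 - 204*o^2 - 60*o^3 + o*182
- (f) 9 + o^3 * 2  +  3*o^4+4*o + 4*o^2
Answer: d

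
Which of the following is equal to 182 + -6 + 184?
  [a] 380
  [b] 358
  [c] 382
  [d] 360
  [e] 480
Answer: d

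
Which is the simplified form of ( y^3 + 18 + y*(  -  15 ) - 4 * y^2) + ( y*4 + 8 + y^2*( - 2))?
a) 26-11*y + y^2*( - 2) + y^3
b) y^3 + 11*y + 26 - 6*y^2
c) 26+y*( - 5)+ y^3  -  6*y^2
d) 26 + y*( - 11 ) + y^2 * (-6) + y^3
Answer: d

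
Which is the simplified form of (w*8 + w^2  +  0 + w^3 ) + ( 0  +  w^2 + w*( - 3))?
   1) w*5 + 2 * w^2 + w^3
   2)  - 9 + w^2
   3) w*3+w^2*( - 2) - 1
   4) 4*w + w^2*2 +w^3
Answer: 1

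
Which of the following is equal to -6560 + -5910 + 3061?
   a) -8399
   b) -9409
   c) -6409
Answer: b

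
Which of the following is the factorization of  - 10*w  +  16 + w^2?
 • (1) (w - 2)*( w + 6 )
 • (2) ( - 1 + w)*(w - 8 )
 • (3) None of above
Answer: 3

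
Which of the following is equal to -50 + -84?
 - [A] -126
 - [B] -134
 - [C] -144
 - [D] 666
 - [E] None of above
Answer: B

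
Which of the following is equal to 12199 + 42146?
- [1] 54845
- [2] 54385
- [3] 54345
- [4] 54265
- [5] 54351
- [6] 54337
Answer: 3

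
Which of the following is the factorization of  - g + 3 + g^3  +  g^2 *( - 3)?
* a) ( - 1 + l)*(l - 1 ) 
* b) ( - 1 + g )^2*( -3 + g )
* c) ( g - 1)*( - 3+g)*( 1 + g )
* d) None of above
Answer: c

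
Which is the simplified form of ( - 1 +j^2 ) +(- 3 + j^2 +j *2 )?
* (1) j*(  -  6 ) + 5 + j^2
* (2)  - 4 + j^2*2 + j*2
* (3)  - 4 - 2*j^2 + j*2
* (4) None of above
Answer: 2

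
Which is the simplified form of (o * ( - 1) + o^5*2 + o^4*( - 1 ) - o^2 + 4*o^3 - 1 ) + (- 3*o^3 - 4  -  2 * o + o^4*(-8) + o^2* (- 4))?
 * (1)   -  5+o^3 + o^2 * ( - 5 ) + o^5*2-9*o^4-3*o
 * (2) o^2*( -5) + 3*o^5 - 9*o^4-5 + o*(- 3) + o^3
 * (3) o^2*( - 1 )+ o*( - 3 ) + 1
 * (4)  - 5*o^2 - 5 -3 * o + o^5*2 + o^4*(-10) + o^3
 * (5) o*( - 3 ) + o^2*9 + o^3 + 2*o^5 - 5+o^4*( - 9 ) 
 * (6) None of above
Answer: 1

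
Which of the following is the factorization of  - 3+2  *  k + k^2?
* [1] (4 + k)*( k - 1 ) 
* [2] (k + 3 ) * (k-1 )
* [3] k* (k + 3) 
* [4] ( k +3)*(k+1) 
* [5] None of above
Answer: 2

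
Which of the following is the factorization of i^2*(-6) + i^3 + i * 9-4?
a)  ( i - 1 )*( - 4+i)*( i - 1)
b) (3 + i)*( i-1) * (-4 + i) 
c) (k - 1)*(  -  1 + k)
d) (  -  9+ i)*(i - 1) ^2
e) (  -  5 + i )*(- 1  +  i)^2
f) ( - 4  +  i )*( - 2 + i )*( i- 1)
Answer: a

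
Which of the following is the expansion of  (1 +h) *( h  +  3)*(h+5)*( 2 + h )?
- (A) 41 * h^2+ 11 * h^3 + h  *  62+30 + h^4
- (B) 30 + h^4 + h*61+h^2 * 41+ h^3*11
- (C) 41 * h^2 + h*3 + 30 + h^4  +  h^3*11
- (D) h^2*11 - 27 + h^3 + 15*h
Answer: B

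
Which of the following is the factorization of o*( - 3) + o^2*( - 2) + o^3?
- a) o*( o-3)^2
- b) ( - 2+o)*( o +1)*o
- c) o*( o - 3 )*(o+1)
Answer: c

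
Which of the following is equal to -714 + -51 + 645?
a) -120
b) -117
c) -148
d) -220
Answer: a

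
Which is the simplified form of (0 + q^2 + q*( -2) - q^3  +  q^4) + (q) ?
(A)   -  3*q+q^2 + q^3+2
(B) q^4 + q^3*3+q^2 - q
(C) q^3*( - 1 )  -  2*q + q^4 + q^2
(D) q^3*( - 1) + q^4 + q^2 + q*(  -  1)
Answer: D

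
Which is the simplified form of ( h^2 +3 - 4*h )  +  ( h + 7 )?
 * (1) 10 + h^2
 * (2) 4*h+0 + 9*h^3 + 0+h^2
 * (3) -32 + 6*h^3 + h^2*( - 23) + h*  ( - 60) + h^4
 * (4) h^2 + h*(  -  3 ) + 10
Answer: 4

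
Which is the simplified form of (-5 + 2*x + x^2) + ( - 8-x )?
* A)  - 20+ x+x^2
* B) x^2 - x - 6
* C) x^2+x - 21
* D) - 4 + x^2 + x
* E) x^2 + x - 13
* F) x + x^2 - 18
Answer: E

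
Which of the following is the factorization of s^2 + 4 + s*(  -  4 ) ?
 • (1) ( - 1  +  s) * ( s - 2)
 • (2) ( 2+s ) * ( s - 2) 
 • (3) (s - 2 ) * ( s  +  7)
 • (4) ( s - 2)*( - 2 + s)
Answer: 4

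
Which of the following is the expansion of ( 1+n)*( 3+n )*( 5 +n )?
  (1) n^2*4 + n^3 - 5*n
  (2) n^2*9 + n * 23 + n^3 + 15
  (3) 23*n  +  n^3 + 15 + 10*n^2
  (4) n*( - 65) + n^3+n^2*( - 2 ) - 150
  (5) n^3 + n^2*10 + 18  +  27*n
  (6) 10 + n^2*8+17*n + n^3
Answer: 2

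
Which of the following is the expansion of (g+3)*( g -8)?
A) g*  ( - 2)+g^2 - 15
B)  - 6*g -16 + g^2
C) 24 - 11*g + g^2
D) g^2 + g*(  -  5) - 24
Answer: D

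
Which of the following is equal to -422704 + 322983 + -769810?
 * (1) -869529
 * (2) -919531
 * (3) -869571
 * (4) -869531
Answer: 4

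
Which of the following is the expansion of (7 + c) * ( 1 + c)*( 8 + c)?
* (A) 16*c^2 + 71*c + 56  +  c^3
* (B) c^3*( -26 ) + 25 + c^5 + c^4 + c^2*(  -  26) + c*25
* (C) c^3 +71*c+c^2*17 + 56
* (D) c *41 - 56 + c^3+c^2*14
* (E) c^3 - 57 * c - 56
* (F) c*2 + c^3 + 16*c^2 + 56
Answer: A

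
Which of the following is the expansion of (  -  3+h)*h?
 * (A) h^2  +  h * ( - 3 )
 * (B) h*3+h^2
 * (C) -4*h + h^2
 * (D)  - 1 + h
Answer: A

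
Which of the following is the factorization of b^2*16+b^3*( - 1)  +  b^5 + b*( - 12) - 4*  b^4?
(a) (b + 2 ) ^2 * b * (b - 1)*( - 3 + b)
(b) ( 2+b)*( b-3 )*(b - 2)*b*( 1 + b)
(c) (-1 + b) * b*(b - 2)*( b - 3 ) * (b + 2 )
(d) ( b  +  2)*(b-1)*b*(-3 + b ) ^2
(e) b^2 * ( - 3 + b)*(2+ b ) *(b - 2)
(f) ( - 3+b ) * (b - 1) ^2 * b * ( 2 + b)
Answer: c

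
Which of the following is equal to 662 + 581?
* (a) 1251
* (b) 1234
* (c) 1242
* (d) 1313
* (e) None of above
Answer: e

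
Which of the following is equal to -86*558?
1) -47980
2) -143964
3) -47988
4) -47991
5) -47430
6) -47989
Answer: 3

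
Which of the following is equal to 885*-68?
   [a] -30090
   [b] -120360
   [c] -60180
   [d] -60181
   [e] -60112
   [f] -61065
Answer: c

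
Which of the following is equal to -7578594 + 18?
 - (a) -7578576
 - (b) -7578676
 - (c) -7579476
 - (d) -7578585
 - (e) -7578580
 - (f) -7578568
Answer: a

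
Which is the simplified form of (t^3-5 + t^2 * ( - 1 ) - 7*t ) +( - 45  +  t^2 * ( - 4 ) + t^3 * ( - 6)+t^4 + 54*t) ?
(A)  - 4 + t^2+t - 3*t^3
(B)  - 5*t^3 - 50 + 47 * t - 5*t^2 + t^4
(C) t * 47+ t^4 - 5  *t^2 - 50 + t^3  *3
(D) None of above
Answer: B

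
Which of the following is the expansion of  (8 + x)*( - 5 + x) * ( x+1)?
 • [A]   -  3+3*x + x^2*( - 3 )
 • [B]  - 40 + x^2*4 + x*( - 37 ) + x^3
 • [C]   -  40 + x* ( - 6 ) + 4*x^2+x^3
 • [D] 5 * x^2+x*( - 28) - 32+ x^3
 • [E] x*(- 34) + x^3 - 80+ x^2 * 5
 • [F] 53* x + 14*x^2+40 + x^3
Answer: B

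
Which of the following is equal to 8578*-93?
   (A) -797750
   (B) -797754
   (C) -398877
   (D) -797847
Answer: B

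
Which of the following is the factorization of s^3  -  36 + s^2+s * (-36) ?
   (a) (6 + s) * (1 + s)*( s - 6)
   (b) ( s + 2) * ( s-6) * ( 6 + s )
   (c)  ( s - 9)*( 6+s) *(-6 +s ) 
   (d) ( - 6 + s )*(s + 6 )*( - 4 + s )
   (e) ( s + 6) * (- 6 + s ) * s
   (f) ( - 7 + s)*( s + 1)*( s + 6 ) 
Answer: a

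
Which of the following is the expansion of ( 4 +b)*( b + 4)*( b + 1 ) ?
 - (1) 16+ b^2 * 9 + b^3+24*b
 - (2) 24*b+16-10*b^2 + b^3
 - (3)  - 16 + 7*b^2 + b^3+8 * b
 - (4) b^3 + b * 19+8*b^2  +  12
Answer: 1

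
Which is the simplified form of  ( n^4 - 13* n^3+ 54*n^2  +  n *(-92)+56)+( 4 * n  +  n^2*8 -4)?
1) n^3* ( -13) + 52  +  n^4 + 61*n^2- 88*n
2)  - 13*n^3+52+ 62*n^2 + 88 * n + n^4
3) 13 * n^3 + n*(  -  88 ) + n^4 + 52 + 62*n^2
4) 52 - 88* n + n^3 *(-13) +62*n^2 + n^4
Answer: 4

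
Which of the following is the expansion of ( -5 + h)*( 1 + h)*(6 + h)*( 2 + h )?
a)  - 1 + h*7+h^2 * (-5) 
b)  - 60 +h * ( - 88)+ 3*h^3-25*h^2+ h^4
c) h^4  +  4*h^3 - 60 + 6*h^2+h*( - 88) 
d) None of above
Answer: d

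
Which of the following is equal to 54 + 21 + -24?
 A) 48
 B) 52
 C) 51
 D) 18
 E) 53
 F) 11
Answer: C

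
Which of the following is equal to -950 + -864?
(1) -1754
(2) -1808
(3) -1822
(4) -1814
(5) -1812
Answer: 4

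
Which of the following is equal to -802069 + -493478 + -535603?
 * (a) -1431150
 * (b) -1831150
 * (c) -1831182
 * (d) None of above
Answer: b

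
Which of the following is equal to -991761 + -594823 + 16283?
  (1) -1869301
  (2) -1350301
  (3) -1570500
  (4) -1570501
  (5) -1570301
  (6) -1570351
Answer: 5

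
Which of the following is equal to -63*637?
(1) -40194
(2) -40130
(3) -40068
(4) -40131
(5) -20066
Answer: 4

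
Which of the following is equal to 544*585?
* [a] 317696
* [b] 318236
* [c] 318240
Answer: c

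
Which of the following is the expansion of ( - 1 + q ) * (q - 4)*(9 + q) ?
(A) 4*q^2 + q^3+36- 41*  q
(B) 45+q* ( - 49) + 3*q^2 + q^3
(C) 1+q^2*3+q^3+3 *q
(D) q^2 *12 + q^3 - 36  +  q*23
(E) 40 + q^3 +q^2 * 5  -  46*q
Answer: A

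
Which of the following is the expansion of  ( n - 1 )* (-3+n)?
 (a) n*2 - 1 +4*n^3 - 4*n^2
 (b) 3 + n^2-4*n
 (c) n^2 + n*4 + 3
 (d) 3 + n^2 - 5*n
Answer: b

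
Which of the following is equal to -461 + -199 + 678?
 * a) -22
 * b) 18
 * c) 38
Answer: b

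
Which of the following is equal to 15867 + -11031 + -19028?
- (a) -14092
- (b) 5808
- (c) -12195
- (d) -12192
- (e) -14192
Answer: e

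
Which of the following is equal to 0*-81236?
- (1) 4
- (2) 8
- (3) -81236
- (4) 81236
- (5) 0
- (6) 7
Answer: 5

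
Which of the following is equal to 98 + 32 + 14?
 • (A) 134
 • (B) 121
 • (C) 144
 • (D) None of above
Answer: C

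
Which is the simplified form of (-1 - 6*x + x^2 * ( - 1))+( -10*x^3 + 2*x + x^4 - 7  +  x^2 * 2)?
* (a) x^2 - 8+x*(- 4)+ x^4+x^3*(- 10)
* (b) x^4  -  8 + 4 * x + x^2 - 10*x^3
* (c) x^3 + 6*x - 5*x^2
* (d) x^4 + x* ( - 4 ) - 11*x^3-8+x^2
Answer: a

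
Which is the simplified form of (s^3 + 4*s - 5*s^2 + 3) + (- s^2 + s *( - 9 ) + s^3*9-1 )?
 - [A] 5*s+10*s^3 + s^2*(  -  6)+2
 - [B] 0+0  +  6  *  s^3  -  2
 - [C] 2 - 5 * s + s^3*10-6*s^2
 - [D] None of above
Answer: C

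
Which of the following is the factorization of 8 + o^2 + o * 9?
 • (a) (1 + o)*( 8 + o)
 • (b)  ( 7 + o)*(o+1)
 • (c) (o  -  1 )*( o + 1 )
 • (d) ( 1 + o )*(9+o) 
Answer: a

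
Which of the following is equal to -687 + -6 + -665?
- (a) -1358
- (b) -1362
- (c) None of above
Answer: a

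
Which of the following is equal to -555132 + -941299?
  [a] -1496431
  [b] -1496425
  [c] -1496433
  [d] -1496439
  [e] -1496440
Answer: a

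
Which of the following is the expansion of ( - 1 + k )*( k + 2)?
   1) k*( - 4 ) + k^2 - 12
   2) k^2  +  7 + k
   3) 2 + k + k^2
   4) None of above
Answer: 4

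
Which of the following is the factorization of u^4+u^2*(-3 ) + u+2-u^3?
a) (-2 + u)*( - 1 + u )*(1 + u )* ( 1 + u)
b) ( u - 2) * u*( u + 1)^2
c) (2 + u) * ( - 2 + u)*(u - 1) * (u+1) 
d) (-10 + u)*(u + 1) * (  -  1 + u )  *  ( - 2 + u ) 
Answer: a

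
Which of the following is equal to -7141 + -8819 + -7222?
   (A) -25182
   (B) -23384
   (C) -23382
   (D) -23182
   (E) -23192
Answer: D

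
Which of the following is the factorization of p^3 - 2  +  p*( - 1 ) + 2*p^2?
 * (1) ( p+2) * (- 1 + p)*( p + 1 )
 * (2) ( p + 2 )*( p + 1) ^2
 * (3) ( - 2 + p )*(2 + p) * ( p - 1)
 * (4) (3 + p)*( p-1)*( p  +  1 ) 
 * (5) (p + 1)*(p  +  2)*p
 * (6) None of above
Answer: 1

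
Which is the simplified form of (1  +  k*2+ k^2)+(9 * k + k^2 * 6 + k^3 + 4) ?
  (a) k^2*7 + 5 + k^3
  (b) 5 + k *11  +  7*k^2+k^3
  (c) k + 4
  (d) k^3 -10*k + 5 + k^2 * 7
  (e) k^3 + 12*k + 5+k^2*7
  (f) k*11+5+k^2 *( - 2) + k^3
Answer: b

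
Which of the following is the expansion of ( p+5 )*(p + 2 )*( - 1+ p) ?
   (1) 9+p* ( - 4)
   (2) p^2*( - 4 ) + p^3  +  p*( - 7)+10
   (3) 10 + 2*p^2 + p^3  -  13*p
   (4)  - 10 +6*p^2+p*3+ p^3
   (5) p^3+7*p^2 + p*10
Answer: 4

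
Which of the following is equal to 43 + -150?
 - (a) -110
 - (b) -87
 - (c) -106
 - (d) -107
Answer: d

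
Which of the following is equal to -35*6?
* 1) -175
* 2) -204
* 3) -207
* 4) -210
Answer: 4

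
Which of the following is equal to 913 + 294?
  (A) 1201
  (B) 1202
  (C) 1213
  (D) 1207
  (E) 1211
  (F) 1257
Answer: D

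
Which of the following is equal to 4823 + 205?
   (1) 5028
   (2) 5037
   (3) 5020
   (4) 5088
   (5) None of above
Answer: 1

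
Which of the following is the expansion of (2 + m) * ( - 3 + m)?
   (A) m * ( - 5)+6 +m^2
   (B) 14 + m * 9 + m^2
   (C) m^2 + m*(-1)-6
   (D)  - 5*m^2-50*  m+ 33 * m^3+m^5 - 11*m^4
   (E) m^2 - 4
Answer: C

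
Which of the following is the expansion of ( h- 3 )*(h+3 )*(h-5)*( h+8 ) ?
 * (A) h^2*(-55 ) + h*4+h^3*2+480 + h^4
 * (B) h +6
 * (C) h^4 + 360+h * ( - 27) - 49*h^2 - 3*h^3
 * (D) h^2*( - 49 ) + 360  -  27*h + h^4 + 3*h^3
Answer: D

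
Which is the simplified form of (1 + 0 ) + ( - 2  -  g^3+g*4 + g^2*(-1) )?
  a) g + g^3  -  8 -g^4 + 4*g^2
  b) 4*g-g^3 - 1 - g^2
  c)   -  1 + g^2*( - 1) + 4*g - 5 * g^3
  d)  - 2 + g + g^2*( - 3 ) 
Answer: b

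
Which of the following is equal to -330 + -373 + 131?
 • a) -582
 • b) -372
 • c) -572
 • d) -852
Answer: c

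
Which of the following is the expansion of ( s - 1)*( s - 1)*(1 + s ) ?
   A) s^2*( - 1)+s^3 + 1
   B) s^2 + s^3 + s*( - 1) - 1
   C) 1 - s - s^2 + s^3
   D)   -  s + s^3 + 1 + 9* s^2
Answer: C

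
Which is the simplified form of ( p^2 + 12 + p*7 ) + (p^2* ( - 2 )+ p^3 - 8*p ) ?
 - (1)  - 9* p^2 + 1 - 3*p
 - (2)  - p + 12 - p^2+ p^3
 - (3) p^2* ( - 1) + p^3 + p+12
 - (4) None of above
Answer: 2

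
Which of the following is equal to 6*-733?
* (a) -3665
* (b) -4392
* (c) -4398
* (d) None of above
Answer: c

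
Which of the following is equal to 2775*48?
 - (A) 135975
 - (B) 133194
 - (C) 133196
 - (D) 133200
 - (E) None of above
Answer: D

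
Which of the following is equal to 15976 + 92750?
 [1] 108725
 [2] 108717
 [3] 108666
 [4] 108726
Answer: 4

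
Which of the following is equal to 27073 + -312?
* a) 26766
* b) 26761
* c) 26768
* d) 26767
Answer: b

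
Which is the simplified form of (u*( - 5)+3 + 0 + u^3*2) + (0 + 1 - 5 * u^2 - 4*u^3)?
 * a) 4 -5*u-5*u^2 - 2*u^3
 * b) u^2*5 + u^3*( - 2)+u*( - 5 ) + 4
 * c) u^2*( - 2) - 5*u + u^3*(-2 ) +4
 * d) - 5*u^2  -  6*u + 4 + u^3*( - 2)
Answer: a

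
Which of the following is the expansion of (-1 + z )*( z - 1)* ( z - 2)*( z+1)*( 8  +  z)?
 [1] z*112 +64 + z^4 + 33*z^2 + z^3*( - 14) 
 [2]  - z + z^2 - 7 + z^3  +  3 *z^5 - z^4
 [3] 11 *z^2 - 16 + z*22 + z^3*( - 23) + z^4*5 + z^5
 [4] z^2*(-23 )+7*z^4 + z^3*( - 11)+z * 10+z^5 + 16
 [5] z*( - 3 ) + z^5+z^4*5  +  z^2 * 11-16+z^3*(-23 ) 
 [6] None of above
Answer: 3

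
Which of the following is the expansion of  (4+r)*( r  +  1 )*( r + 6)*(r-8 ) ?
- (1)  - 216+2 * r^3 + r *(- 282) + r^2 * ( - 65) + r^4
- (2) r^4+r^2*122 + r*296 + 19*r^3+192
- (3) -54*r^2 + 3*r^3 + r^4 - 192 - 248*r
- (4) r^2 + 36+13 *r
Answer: 3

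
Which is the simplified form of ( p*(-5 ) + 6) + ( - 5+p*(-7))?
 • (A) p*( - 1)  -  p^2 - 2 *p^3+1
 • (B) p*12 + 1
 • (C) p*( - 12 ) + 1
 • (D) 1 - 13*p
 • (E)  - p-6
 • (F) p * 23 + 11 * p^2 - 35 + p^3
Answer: C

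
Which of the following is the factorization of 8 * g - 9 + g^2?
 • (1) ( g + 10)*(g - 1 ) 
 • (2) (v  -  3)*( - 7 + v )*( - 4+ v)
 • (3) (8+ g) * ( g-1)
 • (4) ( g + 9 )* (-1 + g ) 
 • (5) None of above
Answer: 4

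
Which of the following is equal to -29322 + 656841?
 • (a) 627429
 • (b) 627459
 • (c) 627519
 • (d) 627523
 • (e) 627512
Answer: c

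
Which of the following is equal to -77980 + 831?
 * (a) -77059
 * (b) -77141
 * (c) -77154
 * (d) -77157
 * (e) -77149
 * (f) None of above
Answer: e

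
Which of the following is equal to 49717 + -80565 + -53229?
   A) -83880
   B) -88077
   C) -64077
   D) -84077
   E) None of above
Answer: D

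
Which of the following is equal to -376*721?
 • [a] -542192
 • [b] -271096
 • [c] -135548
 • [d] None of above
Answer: b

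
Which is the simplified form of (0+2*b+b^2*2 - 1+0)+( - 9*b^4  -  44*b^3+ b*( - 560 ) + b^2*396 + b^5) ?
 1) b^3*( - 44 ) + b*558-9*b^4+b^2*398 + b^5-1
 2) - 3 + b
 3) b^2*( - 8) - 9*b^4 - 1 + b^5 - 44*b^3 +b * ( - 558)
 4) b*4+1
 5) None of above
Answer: 5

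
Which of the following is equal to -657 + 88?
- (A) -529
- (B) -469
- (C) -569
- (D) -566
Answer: C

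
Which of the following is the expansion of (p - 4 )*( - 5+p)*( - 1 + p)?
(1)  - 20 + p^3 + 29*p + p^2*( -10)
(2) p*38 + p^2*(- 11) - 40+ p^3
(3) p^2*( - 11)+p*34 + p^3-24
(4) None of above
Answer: 1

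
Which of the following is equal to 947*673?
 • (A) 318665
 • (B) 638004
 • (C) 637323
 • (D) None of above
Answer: D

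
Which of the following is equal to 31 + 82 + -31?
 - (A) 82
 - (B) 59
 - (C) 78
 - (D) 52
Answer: A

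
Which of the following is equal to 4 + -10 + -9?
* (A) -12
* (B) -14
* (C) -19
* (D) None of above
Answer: D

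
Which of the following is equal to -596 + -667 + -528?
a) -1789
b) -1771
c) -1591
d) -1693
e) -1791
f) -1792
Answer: e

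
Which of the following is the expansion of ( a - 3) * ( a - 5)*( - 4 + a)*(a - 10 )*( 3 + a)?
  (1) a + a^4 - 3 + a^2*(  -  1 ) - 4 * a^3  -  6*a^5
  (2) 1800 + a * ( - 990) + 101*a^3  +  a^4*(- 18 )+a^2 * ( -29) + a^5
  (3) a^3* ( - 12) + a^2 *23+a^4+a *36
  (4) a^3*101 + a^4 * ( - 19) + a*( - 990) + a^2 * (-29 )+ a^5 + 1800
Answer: 4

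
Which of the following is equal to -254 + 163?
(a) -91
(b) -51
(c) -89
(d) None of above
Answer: a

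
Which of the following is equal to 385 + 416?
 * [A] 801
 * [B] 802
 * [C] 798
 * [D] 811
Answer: A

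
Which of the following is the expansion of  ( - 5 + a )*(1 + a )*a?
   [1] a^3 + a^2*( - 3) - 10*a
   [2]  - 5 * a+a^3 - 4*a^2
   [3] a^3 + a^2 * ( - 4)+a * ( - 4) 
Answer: 2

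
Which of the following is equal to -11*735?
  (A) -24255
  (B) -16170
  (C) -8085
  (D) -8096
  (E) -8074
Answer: C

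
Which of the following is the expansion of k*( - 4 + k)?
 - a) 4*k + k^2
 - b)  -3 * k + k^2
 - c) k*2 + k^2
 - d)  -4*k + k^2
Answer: d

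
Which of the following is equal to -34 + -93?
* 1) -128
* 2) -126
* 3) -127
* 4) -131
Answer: 3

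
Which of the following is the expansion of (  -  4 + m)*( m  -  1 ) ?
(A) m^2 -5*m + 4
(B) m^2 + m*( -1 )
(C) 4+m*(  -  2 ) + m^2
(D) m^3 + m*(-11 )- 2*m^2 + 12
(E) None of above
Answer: A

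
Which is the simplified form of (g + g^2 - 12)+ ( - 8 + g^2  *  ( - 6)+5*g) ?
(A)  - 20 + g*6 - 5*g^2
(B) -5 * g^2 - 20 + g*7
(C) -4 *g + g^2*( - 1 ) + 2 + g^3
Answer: A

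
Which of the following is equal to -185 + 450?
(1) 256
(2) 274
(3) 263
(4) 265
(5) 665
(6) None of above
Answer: 4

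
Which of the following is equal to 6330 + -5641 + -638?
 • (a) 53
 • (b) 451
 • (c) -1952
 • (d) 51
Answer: d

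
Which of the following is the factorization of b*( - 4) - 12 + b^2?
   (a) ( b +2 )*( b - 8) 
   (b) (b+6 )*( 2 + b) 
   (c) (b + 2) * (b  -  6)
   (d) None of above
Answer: c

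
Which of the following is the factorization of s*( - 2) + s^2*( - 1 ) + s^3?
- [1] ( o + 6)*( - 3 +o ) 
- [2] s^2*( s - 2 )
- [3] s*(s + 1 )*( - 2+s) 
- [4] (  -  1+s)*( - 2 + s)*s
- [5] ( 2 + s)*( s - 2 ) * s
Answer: 3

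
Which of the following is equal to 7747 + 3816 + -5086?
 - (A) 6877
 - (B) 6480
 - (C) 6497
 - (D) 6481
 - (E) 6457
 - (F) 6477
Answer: F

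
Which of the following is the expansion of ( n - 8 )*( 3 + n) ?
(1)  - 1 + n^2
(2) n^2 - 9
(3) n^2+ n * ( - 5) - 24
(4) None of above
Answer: 3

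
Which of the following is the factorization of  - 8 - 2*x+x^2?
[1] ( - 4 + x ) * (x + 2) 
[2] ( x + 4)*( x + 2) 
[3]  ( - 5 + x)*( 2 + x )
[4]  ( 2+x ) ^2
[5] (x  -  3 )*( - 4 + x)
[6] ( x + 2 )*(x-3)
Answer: 1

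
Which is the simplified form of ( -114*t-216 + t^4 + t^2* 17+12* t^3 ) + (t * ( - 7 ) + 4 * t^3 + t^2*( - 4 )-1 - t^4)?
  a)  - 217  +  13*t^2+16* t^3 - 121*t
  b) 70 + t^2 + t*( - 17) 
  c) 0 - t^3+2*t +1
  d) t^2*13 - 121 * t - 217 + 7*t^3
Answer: a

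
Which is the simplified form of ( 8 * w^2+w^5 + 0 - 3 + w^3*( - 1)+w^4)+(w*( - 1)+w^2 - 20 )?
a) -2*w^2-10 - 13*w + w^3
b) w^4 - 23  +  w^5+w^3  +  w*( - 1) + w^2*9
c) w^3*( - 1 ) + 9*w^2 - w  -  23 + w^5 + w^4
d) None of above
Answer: c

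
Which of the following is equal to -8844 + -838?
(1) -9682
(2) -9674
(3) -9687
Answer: 1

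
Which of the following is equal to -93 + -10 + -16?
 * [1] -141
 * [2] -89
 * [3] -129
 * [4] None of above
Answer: 4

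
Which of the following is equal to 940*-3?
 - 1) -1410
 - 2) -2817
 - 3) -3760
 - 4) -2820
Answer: 4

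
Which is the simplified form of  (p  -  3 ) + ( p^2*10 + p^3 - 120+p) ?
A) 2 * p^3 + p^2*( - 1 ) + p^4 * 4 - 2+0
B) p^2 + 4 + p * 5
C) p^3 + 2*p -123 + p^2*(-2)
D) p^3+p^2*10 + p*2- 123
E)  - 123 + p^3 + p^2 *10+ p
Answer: D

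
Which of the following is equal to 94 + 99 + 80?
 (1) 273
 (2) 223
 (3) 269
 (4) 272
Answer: 1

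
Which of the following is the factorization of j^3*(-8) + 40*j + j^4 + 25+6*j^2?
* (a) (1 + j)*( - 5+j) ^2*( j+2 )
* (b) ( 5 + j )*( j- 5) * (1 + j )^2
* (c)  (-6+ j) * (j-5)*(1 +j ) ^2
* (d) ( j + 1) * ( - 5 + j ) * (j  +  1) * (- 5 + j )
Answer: d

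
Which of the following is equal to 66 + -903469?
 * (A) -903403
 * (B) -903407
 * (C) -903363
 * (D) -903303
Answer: A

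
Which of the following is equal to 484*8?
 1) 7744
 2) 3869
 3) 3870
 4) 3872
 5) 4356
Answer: 4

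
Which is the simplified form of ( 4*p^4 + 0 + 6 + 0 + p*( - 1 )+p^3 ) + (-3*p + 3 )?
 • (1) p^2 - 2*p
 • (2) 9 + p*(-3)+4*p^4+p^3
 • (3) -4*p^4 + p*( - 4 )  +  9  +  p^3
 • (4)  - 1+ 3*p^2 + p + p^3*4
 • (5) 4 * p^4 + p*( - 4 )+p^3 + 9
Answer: 5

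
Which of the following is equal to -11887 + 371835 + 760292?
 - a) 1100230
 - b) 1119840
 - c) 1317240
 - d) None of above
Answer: d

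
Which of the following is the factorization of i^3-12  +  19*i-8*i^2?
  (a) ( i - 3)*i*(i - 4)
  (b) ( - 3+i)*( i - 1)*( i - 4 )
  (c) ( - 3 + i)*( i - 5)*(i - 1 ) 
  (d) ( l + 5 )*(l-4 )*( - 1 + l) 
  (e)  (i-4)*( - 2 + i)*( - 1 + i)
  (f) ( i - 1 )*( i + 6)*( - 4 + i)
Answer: b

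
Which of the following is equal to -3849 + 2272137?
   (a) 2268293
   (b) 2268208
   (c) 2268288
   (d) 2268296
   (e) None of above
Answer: c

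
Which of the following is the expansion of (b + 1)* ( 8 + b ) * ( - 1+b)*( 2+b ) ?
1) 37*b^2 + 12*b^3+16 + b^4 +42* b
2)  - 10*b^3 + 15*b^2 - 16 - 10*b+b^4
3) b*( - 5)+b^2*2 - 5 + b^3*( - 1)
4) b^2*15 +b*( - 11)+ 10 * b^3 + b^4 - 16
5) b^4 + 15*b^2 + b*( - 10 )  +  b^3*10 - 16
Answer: 5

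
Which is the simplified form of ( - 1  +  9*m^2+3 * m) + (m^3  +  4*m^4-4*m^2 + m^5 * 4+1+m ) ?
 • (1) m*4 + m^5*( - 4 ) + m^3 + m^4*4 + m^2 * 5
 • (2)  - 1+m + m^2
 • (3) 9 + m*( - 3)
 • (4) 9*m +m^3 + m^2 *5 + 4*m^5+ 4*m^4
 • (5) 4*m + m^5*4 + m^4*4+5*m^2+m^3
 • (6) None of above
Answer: 5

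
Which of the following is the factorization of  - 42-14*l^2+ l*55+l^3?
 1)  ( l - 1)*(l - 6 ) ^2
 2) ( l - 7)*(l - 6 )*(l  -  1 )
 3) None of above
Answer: 2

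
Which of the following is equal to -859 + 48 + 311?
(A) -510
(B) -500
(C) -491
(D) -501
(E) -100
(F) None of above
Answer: B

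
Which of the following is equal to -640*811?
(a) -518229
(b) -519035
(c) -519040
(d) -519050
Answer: c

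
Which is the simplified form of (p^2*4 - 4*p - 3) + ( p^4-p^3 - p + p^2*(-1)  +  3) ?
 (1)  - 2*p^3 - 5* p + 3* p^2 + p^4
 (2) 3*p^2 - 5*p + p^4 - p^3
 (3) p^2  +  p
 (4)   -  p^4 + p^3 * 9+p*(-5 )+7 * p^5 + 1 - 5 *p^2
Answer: 2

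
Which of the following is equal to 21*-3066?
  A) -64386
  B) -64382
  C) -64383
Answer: A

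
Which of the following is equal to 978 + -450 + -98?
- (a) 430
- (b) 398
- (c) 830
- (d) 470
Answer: a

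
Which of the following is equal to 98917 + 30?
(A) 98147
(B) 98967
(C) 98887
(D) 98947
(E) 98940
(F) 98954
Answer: D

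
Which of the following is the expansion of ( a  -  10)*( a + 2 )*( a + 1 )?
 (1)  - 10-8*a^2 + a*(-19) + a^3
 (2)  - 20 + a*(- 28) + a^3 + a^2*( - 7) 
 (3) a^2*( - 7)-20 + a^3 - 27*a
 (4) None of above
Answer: 2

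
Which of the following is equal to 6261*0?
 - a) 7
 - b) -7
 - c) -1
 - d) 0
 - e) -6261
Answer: d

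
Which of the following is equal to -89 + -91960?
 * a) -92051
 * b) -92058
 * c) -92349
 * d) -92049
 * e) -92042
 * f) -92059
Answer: d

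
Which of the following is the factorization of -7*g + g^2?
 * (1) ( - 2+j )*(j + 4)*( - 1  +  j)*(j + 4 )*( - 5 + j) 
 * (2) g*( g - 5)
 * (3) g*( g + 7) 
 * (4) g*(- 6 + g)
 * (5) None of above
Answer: 5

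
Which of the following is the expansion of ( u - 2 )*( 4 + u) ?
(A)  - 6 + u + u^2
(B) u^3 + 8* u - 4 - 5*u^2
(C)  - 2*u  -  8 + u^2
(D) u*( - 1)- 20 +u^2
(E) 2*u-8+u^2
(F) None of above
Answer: E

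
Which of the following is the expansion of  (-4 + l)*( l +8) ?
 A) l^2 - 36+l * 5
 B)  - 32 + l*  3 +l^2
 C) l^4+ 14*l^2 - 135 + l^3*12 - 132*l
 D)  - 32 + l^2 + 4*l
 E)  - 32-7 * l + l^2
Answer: D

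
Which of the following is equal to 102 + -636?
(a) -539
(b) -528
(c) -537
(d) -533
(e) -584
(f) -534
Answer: f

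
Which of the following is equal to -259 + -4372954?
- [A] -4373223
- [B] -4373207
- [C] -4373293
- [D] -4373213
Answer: D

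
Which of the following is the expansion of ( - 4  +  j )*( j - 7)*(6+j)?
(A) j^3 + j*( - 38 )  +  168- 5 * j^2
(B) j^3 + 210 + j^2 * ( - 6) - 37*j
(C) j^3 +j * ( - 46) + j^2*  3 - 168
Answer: A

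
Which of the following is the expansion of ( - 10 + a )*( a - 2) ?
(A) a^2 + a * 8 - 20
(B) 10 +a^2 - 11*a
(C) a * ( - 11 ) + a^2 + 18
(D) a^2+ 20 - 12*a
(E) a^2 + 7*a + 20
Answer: D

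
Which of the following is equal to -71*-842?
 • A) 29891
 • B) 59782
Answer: B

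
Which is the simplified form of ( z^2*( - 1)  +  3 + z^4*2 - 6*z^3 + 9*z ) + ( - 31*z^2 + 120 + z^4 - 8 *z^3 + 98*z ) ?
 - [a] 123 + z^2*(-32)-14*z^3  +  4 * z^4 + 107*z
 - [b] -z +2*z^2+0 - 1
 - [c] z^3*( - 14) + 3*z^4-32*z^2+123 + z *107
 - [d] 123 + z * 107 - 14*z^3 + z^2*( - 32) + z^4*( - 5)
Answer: c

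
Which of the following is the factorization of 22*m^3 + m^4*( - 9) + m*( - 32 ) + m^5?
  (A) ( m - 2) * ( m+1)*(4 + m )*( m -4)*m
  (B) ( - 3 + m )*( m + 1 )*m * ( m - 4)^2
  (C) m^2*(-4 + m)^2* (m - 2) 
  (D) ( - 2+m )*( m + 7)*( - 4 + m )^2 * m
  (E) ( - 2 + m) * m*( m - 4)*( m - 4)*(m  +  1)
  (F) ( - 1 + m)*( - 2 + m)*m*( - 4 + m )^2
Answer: E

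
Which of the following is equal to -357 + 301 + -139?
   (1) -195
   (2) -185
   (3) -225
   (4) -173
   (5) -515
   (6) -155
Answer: 1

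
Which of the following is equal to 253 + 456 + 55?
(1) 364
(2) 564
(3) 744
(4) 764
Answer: 4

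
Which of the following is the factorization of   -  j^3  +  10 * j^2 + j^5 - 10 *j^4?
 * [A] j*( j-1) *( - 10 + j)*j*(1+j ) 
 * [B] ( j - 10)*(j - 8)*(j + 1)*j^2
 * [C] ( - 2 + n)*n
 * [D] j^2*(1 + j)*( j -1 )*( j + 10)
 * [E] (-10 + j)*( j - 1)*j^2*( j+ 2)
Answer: A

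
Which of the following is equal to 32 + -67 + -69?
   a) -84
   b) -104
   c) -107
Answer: b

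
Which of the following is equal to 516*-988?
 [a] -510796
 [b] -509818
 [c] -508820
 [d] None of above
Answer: d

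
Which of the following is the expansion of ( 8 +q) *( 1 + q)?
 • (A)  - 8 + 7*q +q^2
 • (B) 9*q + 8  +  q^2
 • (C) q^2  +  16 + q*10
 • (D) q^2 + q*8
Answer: B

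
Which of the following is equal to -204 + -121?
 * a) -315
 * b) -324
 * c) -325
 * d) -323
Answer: c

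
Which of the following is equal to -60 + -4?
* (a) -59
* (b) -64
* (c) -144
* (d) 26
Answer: b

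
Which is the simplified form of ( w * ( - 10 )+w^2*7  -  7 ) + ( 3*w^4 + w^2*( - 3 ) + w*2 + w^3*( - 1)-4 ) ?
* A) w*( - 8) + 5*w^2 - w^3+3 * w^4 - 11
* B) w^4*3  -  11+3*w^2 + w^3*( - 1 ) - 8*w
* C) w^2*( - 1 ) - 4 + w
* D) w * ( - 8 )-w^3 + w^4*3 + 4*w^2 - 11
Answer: D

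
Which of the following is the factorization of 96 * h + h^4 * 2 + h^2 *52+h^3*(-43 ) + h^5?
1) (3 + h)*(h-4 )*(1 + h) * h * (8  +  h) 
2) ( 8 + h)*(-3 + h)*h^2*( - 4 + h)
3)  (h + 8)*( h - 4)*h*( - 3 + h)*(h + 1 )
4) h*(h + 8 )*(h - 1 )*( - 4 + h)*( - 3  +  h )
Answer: 3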